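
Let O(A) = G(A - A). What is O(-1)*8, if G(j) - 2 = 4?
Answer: 48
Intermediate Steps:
G(j) = 6 (G(j) = 2 + 4 = 6)
O(A) = 6
O(-1)*8 = 6*8 = 48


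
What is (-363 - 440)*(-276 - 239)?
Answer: 413545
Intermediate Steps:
(-363 - 440)*(-276 - 239) = -803*(-515) = 413545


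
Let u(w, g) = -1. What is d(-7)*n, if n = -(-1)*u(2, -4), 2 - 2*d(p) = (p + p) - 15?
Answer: -31/2 ≈ -15.500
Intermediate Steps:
d(p) = 17/2 - p (d(p) = 1 - ((p + p) - 15)/2 = 1 - (2*p - 15)/2 = 1 - (-15 + 2*p)/2 = 1 + (15/2 - p) = 17/2 - p)
n = -1 (n = -(-1)*(-1) = -1*1 = -1)
d(-7)*n = (17/2 - 1*(-7))*(-1) = (17/2 + 7)*(-1) = (31/2)*(-1) = -31/2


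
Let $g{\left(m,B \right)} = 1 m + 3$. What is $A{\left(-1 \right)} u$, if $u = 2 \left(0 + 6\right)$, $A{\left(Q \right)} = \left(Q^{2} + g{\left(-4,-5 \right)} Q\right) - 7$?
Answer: $-60$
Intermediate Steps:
$g{\left(m,B \right)} = 3 + m$ ($g{\left(m,B \right)} = m + 3 = 3 + m$)
$A{\left(Q \right)} = -7 + Q^{2} - Q$ ($A{\left(Q \right)} = \left(Q^{2} + \left(3 - 4\right) Q\right) - 7 = \left(Q^{2} - Q\right) - 7 = -7 + Q^{2} - Q$)
$u = 12$ ($u = 2 \cdot 6 = 12$)
$A{\left(-1 \right)} u = \left(-7 + \left(-1\right)^{2} - -1\right) 12 = \left(-7 + 1 + 1\right) 12 = \left(-5\right) 12 = -60$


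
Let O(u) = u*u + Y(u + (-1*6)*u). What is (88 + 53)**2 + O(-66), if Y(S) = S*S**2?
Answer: 35961237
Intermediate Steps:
Y(S) = S**3
O(u) = u**2 - 125*u**3 (O(u) = u*u + (u + (-1*6)*u)**3 = u**2 + (u - 6*u)**3 = u**2 + (-5*u)**3 = u**2 - 125*u**3)
(88 + 53)**2 + O(-66) = (88 + 53)**2 + (-66)**2*(1 - 125*(-66)) = 141**2 + 4356*(1 + 8250) = 19881 + 4356*8251 = 19881 + 35941356 = 35961237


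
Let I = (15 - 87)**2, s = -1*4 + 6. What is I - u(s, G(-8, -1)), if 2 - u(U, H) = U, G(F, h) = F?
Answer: 5184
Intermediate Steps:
s = 2 (s = -4 + 6 = 2)
u(U, H) = 2 - U
I = 5184 (I = (-72)**2 = 5184)
I - u(s, G(-8, -1)) = 5184 - (2 - 1*2) = 5184 - (2 - 2) = 5184 - 1*0 = 5184 + 0 = 5184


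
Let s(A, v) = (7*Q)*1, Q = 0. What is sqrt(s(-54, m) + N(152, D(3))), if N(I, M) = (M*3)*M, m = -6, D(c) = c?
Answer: 3*sqrt(3) ≈ 5.1962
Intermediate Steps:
N(I, M) = 3*M**2 (N(I, M) = (3*M)*M = 3*M**2)
s(A, v) = 0 (s(A, v) = (7*0)*1 = 0*1 = 0)
sqrt(s(-54, m) + N(152, D(3))) = sqrt(0 + 3*3**2) = sqrt(0 + 3*9) = sqrt(0 + 27) = sqrt(27) = 3*sqrt(3)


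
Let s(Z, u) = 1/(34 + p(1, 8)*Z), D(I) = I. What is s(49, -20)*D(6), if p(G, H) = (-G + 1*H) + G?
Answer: 1/71 ≈ 0.014085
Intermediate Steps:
p(G, H) = H (p(G, H) = (-G + H) + G = (H - G) + G = H)
s(Z, u) = 1/(34 + 8*Z)
s(49, -20)*D(6) = (1/(2*(17 + 4*49)))*6 = (1/(2*(17 + 196)))*6 = ((1/2)/213)*6 = ((1/2)*(1/213))*6 = (1/426)*6 = 1/71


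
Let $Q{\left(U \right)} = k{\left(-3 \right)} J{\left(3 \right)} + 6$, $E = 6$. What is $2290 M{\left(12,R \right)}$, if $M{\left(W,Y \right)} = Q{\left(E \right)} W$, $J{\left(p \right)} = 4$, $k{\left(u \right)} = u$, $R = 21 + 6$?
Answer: $-164880$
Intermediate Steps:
$R = 27$
$Q{\left(U \right)} = -6$ ($Q{\left(U \right)} = \left(-3\right) 4 + 6 = -12 + 6 = -6$)
$M{\left(W,Y \right)} = - 6 W$
$2290 M{\left(12,R \right)} = 2290 \left(\left(-6\right) 12\right) = 2290 \left(-72\right) = -164880$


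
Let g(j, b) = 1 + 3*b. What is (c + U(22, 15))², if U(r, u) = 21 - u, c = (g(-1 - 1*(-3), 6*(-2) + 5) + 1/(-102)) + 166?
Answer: 240343009/10404 ≈ 23101.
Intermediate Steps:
c = 14891/102 (c = ((1 + 3*(6*(-2) + 5)) + 1/(-102)) + 166 = ((1 + 3*(-12 + 5)) - 1/102) + 166 = ((1 + 3*(-7)) - 1/102) + 166 = ((1 - 21) - 1/102) + 166 = (-20 - 1/102) + 166 = -2041/102 + 166 = 14891/102 ≈ 145.99)
(c + U(22, 15))² = (14891/102 + (21 - 1*15))² = (14891/102 + (21 - 15))² = (14891/102 + 6)² = (15503/102)² = 240343009/10404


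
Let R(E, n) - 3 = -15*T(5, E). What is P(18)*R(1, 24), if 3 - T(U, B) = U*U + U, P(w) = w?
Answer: 7344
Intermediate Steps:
T(U, B) = 3 - U - U² (T(U, B) = 3 - (U*U + U) = 3 - (U² + U) = 3 - (U + U²) = 3 + (-U - U²) = 3 - U - U²)
R(E, n) = 408 (R(E, n) = 3 - 15*(3 - 1*5 - 1*5²) = 3 - 15*(3 - 5 - 1*25) = 3 - 15*(3 - 5 - 25) = 3 - 15*(-27) = 3 + 405 = 408)
P(18)*R(1, 24) = 18*408 = 7344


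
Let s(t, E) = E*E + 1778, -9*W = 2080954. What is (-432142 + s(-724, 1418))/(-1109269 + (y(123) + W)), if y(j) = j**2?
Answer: -7111620/5964107 ≈ -1.1924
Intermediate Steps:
W = -2080954/9 (W = -1/9*2080954 = -2080954/9 ≈ -2.3122e+5)
s(t, E) = 1778 + E**2 (s(t, E) = E**2 + 1778 = 1778 + E**2)
(-432142 + s(-724, 1418))/(-1109269 + (y(123) + W)) = (-432142 + (1778 + 1418**2))/(-1109269 + (123**2 - 2080954/9)) = (-432142 + (1778 + 2010724))/(-1109269 + (15129 - 2080954/9)) = (-432142 + 2012502)/(-1109269 - 1944793/9) = 1580360/(-11928214/9) = 1580360*(-9/11928214) = -7111620/5964107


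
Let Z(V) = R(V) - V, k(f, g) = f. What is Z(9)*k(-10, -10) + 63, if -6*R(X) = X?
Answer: 168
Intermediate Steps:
R(X) = -X/6
Z(V) = -7*V/6 (Z(V) = -V/6 - V = -7*V/6)
Z(9)*k(-10, -10) + 63 = -7/6*9*(-10) + 63 = -21/2*(-10) + 63 = 105 + 63 = 168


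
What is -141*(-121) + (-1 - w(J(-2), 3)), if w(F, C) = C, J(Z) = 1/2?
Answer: 17057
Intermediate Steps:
J(Z) = ½ (J(Z) = 1*(½) = ½)
-141*(-121) + (-1 - w(J(-2), 3)) = -141*(-121) + (-1 - 1*3) = 17061 + (-1 - 3) = 17061 - 4 = 17057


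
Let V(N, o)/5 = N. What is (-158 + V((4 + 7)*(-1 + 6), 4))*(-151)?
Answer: -17667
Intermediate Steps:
V(N, o) = 5*N
(-158 + V((4 + 7)*(-1 + 6), 4))*(-151) = (-158 + 5*((4 + 7)*(-1 + 6)))*(-151) = (-158 + 5*(11*5))*(-151) = (-158 + 5*55)*(-151) = (-158 + 275)*(-151) = 117*(-151) = -17667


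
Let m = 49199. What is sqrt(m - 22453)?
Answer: sqrt(26746) ≈ 163.54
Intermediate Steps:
sqrt(m - 22453) = sqrt(49199 - 22453) = sqrt(26746)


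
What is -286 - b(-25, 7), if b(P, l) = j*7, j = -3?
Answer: -265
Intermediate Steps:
b(P, l) = -21 (b(P, l) = -3*7 = -21)
-286 - b(-25, 7) = -286 - 1*(-21) = -286 + 21 = -265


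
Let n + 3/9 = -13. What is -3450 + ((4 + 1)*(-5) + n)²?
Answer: -17825/9 ≈ -1980.6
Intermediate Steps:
n = -40/3 (n = -⅓ - 13 = -40/3 ≈ -13.333)
-3450 + ((4 + 1)*(-5) + n)² = -3450 + ((4 + 1)*(-5) - 40/3)² = -3450 + (5*(-5) - 40/3)² = -3450 + (-25 - 40/3)² = -3450 + (-115/3)² = -3450 + 13225/9 = -17825/9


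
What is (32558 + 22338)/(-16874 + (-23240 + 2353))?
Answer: -54896/37761 ≈ -1.4538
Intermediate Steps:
(32558 + 22338)/(-16874 + (-23240 + 2353)) = 54896/(-16874 - 20887) = 54896/(-37761) = 54896*(-1/37761) = -54896/37761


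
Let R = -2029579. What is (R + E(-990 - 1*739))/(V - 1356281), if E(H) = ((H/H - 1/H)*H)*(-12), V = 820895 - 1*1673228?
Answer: 2008819/2208614 ≈ 0.90954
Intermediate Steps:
V = -852333 (V = 820895 - 1673228 = -852333)
E(H) = -12*H*(1 - 1/H) (E(H) = ((1 - 1/H)*H)*(-12) = (H*(1 - 1/H))*(-12) = -12*H*(1 - 1/H))
(R + E(-990 - 1*739))/(V - 1356281) = (-2029579 + (12 - 12*(-990 - 1*739)))/(-852333 - 1356281) = (-2029579 + (12 - 12*(-990 - 739)))/(-2208614) = (-2029579 + (12 - 12*(-1729)))*(-1/2208614) = (-2029579 + (12 + 20748))*(-1/2208614) = (-2029579 + 20760)*(-1/2208614) = -2008819*(-1/2208614) = 2008819/2208614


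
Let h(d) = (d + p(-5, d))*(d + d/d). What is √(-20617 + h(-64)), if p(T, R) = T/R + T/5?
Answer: I*√1057723/8 ≈ 128.56*I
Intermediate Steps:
p(T, R) = T/5 + T/R (p(T, R) = T/R + T*(⅕) = T/R + T/5 = T/5 + T/R)
h(d) = (1 + d)*(-1 + d - 5/d) (h(d) = (d + ((⅕)*(-5) - 5/d))*(d + d/d) = (d + (-1 - 5/d))*(d + 1) = (-1 + d - 5/d)*(1 + d) = (1 + d)*(-1 + d - 5/d))
√(-20617 + h(-64)) = √(-20617 + (-6 + (-64)² - 5/(-64))) = √(-20617 + (-6 + 4096 - 5*(-1/64))) = √(-20617 + (-6 + 4096 + 5/64)) = √(-20617 + 261765/64) = √(-1057723/64) = I*√1057723/8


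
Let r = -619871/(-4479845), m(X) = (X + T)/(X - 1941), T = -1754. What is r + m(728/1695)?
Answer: 15354373477747/14735406323615 ≈ 1.0420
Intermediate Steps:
m(X) = (-1754 + X)/(-1941 + X) (m(X) = (X - 1754)/(X - 1941) = (-1754 + X)/(-1941 + X))
r = 619871/4479845 (r = -619871*(-1/4479845) = 619871/4479845 ≈ 0.13837)
r + m(728/1695) = 619871/4479845 + (-1754 + 728/1695)/(-1941 + 728/1695) = 619871/4479845 - 2972302/1695/(-3289267/1695) = 619871/4479845 - 1695/3289267*(-2972302/1695) = 619871/4479845 + 2972302/3289267 = 15354373477747/14735406323615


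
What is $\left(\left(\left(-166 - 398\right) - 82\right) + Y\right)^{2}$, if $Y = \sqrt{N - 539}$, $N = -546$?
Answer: $\left(646 - i \sqrt{1085}\right)^{2} \approx 4.1623 \cdot 10^{5} - 42558.0 i$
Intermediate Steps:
$Y = i \sqrt{1085}$ ($Y = \sqrt{-546 - 539} = \sqrt{-1085} = i \sqrt{1085} \approx 32.939 i$)
$\left(\left(\left(-166 - 398\right) - 82\right) + Y\right)^{2} = \left(\left(\left(-166 - 398\right) - 82\right) + i \sqrt{1085}\right)^{2} = \left(\left(-564 - 82\right) + i \sqrt{1085}\right)^{2} = \left(-646 + i \sqrt{1085}\right)^{2}$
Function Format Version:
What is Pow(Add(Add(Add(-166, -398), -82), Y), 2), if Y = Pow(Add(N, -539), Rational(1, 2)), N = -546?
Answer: Pow(Add(646, Mul(-1, I, Pow(1085, Rational(1, 2)))), 2) ≈ Add(4.1623e+5, Mul(-42558., I))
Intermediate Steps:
Y = Mul(I, Pow(1085, Rational(1, 2))) (Y = Pow(Add(-546, -539), Rational(1, 2)) = Pow(-1085, Rational(1, 2)) = Mul(I, Pow(1085, Rational(1, 2))) ≈ Mul(32.939, I))
Pow(Add(Add(Add(-166, -398), -82), Y), 2) = Pow(Add(Add(Add(-166, -398), -82), Mul(I, Pow(1085, Rational(1, 2)))), 2) = Pow(Add(Add(-564, -82), Mul(I, Pow(1085, Rational(1, 2)))), 2) = Pow(Add(-646, Mul(I, Pow(1085, Rational(1, 2)))), 2)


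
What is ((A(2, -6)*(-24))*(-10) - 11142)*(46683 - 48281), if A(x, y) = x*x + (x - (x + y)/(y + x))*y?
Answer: 18571956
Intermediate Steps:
A(x, y) = x² + y*(-1 + x) (A(x, y) = x² + (x - (x + y)/(x + y))*y = x² + (x - 1*1)*y = x² + (x - 1)*y = x² + (-1 + x)*y = x² + y*(-1 + x))
((A(2, -6)*(-24))*(-10) - 11142)*(46683 - 48281) = (((2² - 1*(-6) + 2*(-6))*(-24))*(-10) - 11142)*(46683 - 48281) = (((4 + 6 - 12)*(-24))*(-10) - 11142)*(-1598) = (-2*(-24)*(-10) - 11142)*(-1598) = (48*(-10) - 11142)*(-1598) = (-480 - 11142)*(-1598) = -11622*(-1598) = 18571956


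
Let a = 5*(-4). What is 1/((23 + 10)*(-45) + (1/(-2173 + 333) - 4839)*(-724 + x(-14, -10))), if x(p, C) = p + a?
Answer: 920/3373159219 ≈ 2.7274e-7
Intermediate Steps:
a = -20
x(p, C) = -20 + p (x(p, C) = p - 20 = -20 + p)
1/((23 + 10)*(-45) + (1/(-2173 + 333) - 4839)*(-724 + x(-14, -10))) = 1/((23 + 10)*(-45) + (1/(-2173 + 333) - 4839)*(-724 + (-20 - 14))) = 1/(33*(-45) + (1/(-1840) - 4839)*(-724 - 34)) = 1/(-1485 + (-1/1840 - 4839)*(-758)) = 1/(-1485 - 8903761/1840*(-758)) = 1/(-1485 + 3374525419/920) = 1/(3373159219/920) = 920/3373159219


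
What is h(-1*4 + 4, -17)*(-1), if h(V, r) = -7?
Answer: 7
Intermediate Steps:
h(-1*4 + 4, -17)*(-1) = -7*(-1) = 7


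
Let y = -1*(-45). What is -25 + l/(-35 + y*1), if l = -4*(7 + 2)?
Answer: -143/5 ≈ -28.600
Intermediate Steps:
l = -36 (l = -4*9 = -36)
y = 45
-25 + l/(-35 + y*1) = -25 - 36/(-35 + 45*1) = -25 - 36/(-35 + 45) = -25 - 36/10 = -25 + (1/10)*(-36) = -25 - 18/5 = -143/5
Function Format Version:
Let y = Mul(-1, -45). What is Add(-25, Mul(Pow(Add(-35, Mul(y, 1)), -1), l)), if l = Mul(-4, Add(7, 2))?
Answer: Rational(-143, 5) ≈ -28.600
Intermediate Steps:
l = -36 (l = Mul(-4, 9) = -36)
y = 45
Add(-25, Mul(Pow(Add(-35, Mul(y, 1)), -1), l)) = Add(-25, Mul(Pow(Add(-35, Mul(45, 1)), -1), -36)) = Add(-25, Mul(Pow(Add(-35, 45), -1), -36)) = Add(-25, Mul(Pow(10, -1), -36)) = Add(-25, Mul(Rational(1, 10), -36)) = Add(-25, Rational(-18, 5)) = Rational(-143, 5)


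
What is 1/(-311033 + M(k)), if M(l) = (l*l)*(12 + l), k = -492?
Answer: -1/116501753 ≈ -8.5836e-9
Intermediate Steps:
M(l) = l**2*(12 + l)
1/(-311033 + M(k)) = 1/(-311033 + (-492)**2*(12 - 492)) = 1/(-311033 + 242064*(-480)) = 1/(-311033 - 116190720) = 1/(-116501753) = -1/116501753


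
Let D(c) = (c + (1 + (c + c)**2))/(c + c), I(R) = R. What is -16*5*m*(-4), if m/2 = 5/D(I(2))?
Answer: 12800/19 ≈ 673.68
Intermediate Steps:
D(c) = (1 + c + 4*c**2)/(2*c) (D(c) = (c + (1 + (2*c)**2))/((2*c)) = (c + (1 + 4*c**2))*(1/(2*c)) = (1 + c + 4*c**2)*(1/(2*c)) = (1 + c + 4*c**2)/(2*c))
m = 40/19 (m = 2*(5/(((1/2)*(1 + 2*(1 + 4*2))/2))) = 2*(5/(((1/2)*(1/2)*(1 + 2*(1 + 8))))) = 2*(5/(((1/2)*(1/2)*(1 + 2*9)))) = 2*(5/(((1/2)*(1/2)*(1 + 18)))) = 2*(5/(((1/2)*(1/2)*19))) = 2*(5/(19/4)) = 2*(5*(4/19)) = 2*(20/19) = 40/19 ≈ 2.1053)
-16*5*m*(-4) = -16*5*(40/19)*(-4) = -3200*(-4)/19 = -16*(-800/19) = 12800/19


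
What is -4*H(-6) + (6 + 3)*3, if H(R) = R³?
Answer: 891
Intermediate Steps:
-4*H(-6) + (6 + 3)*3 = -4*(-6)³ + (6 + 3)*3 = -4*(-216) + 9*3 = 864 + 27 = 891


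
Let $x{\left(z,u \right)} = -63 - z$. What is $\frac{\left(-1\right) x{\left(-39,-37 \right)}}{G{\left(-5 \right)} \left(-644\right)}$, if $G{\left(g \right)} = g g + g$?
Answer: $- \frac{3}{1610} \approx -0.0018634$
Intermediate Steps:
$G{\left(g \right)} = g + g^{2}$ ($G{\left(g \right)} = g^{2} + g = g + g^{2}$)
$\frac{\left(-1\right) x{\left(-39,-37 \right)}}{G{\left(-5 \right)} \left(-644\right)} = \frac{\left(-1\right) \left(-63 - -39\right)}{- 5 \left(1 - 5\right) \left(-644\right)} = \frac{\left(-1\right) \left(-63 + 39\right)}{\left(-5\right) \left(-4\right) \left(-644\right)} = \frac{\left(-1\right) \left(-24\right)}{20 \left(-644\right)} = \frac{24}{-12880} = 24 \left(- \frac{1}{12880}\right) = - \frac{3}{1610}$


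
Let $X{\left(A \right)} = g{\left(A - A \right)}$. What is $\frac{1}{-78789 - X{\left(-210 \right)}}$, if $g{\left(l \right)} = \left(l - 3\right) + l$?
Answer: $- \frac{1}{78786} \approx -1.2693 \cdot 10^{-5}$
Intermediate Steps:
$g{\left(l \right)} = -3 + 2 l$ ($g{\left(l \right)} = \left(-3 + l\right) + l = -3 + 2 l$)
$X{\left(A \right)} = -3$ ($X{\left(A \right)} = -3 + 2 \left(A - A\right) = -3 + 2 \cdot 0 = -3 + 0 = -3$)
$\frac{1}{-78789 - X{\left(-210 \right)}} = \frac{1}{-78789 - -3} = \frac{1}{-78789 + 3} = \frac{1}{-78786} = - \frac{1}{78786}$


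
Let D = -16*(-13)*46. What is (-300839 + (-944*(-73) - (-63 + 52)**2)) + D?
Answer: -222480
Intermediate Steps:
D = 9568 (D = 208*46 = 9568)
(-300839 + (-944*(-73) - (-63 + 52)**2)) + D = (-300839 + (-944*(-73) - (-63 + 52)**2)) + 9568 = (-300839 + (68912 - 1*(-11)**2)) + 9568 = (-300839 + (68912 - 1*121)) + 9568 = (-300839 + (68912 - 121)) + 9568 = (-300839 + 68791) + 9568 = -232048 + 9568 = -222480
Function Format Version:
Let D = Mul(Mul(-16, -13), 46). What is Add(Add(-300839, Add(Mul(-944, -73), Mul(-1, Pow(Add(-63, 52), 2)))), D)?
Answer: -222480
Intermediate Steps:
D = 9568 (D = Mul(208, 46) = 9568)
Add(Add(-300839, Add(Mul(-944, -73), Mul(-1, Pow(Add(-63, 52), 2)))), D) = Add(Add(-300839, Add(Mul(-944, -73), Mul(-1, Pow(Add(-63, 52), 2)))), 9568) = Add(Add(-300839, Add(68912, Mul(-1, Pow(-11, 2)))), 9568) = Add(Add(-300839, Add(68912, Mul(-1, 121))), 9568) = Add(Add(-300839, Add(68912, -121)), 9568) = Add(Add(-300839, 68791), 9568) = Add(-232048, 9568) = -222480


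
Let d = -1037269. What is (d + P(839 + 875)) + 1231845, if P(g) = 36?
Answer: 194612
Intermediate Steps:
(d + P(839 + 875)) + 1231845 = (-1037269 + 36) + 1231845 = -1037233 + 1231845 = 194612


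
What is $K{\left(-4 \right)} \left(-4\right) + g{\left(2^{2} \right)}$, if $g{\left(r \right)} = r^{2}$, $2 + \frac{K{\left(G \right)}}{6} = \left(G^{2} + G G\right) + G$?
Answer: $-608$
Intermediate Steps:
$K{\left(G \right)} = -12 + 6 G + 12 G^{2}$ ($K{\left(G \right)} = -12 + 6 \left(\left(G^{2} + G G\right) + G\right) = -12 + 6 \left(\left(G^{2} + G^{2}\right) + G\right) = -12 + 6 \left(2 G^{2} + G\right) = -12 + 6 \left(G + 2 G^{2}\right) = -12 + \left(6 G + 12 G^{2}\right) = -12 + 6 G + 12 G^{2}$)
$K{\left(-4 \right)} \left(-4\right) + g{\left(2^{2} \right)} = \left(-12 + 6 \left(-4\right) + 12 \left(-4\right)^{2}\right) \left(-4\right) + \left(2^{2}\right)^{2} = \left(-12 - 24 + 12 \cdot 16\right) \left(-4\right) + 4^{2} = \left(-12 - 24 + 192\right) \left(-4\right) + 16 = 156 \left(-4\right) + 16 = -624 + 16 = -608$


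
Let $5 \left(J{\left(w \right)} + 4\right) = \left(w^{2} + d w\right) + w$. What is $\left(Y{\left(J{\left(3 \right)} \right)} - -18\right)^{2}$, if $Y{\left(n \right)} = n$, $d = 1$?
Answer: $289$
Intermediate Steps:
$J{\left(w \right)} = -4 + \frac{w^{2}}{5} + \frac{2 w}{5}$ ($J{\left(w \right)} = -4 + \frac{\left(w^{2} + 1 w\right) + w}{5} = -4 + \frac{\left(w^{2} + w\right) + w}{5} = -4 + \frac{\left(w + w^{2}\right) + w}{5} = -4 + \frac{w^{2} + 2 w}{5} = -4 + \left(\frac{w^{2}}{5} + \frac{2 w}{5}\right) = -4 + \frac{w^{2}}{5} + \frac{2 w}{5}$)
$\left(Y{\left(J{\left(3 \right)} \right)} - -18\right)^{2} = \left(\left(-4 + \frac{3^{2}}{5} + \frac{2}{5} \cdot 3\right) - -18\right)^{2} = \left(\left(-4 + \frac{1}{5} \cdot 9 + \frac{6}{5}\right) + 18\right)^{2} = \left(\left(-4 + \frac{9}{5} + \frac{6}{5}\right) + 18\right)^{2} = \left(-1 + 18\right)^{2} = 17^{2} = 289$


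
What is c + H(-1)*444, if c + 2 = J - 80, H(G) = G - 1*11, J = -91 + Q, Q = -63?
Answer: -5564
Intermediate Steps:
J = -154 (J = -91 - 63 = -154)
H(G) = -11 + G (H(G) = G - 11 = -11 + G)
c = -236 (c = -2 + (-154 - 80) = -2 - 234 = -236)
c + H(-1)*444 = -236 + (-11 - 1)*444 = -236 - 12*444 = -236 - 5328 = -5564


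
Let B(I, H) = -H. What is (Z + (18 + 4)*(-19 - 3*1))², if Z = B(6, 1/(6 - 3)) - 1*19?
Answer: 2280100/9 ≈ 2.5334e+5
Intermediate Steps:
Z = -58/3 (Z = -1/(6 - 3) - 1*19 = -1/3 - 19 = -1*⅓ - 19 = -⅓ - 19 = -58/3 ≈ -19.333)
(Z + (18 + 4)*(-19 - 3*1))² = (-58/3 + (18 + 4)*(-19 - 3*1))² = (-58/3 + 22*(-19 - 3))² = (-58/3 + 22*(-22))² = (-58/3 - 484)² = (-1510/3)² = 2280100/9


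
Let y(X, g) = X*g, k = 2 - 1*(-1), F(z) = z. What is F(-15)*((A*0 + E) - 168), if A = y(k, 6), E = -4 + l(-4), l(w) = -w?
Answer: 2520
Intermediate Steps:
k = 3 (k = 2 + 1 = 3)
E = 0 (E = -4 - 1*(-4) = -4 + 4 = 0)
A = 18 (A = 3*6 = 18)
F(-15)*((A*0 + E) - 168) = -15*((18*0 + 0) - 168) = -15*((0 + 0) - 168) = -15*(0 - 168) = -15*(-168) = 2520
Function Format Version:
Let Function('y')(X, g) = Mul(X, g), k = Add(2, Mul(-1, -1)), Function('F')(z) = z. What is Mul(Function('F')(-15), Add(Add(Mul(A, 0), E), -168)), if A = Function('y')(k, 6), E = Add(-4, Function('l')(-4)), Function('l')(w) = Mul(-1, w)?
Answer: 2520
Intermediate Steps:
k = 3 (k = Add(2, 1) = 3)
E = 0 (E = Add(-4, Mul(-1, -4)) = Add(-4, 4) = 0)
A = 18 (A = Mul(3, 6) = 18)
Mul(Function('F')(-15), Add(Add(Mul(A, 0), E), -168)) = Mul(-15, Add(Add(Mul(18, 0), 0), -168)) = Mul(-15, Add(Add(0, 0), -168)) = Mul(-15, Add(0, -168)) = Mul(-15, -168) = 2520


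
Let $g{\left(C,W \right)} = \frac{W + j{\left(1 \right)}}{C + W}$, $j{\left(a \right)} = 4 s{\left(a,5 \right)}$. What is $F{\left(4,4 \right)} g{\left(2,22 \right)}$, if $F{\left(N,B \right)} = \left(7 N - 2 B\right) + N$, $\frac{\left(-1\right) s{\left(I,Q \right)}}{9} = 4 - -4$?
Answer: $-266$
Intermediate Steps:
$s{\left(I,Q \right)} = -72$ ($s{\left(I,Q \right)} = - 9 \left(4 - -4\right) = - 9 \left(4 + 4\right) = \left(-9\right) 8 = -72$)
$j{\left(a \right)} = -288$ ($j{\left(a \right)} = 4 \left(-72\right) = -288$)
$F{\left(N,B \right)} = - 2 B + 8 N$ ($F{\left(N,B \right)} = \left(- 2 B + 7 N\right) + N = - 2 B + 8 N$)
$g{\left(C,W \right)} = \frac{-288 + W}{C + W}$ ($g{\left(C,W \right)} = \frac{W - 288}{C + W} = \frac{-288 + W}{C + W}$)
$F{\left(4,4 \right)} g{\left(2,22 \right)} = \left(\left(-2\right) 4 + 8 \cdot 4\right) \frac{-288 + 22}{2 + 22} = \left(-8 + 32\right) \frac{1}{24} \left(-266\right) = 24 \cdot \frac{1}{24} \left(-266\right) = 24 \left(- \frac{133}{12}\right) = -266$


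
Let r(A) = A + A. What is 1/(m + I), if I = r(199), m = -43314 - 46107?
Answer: -1/89023 ≈ -1.1233e-5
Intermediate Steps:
m = -89421
r(A) = 2*A
I = 398 (I = 2*199 = 398)
1/(m + I) = 1/(-89421 + 398) = 1/(-89023) = -1/89023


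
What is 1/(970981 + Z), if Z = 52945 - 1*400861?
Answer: 1/623065 ≈ 1.6050e-6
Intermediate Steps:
Z = -347916 (Z = 52945 - 400861 = -347916)
1/(970981 + Z) = 1/(970981 - 347916) = 1/623065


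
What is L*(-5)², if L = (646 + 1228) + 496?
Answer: 59250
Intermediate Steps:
L = 2370 (L = 1874 + 496 = 2370)
L*(-5)² = 2370*(-5)² = 2370*25 = 59250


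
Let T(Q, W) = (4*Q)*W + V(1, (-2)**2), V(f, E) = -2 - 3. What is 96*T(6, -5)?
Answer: -12000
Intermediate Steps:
V(f, E) = -5
T(Q, W) = -5 + 4*Q*W (T(Q, W) = (4*Q)*W - 5 = 4*Q*W - 5 = -5 + 4*Q*W)
96*T(6, -5) = 96*(-5 + 4*6*(-5)) = 96*(-5 - 120) = 96*(-125) = -12000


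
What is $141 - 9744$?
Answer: $-9603$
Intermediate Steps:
$141 - 9744 = -9603$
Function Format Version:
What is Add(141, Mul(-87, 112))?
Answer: -9603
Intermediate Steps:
Add(141, Mul(-87, 112)) = Add(141, -9744) = -9603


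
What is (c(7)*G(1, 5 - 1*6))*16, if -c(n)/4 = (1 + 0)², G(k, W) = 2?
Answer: -128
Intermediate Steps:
c(n) = -4 (c(n) = -4*(1 + 0)² = -4*1² = -4*1 = -4)
(c(7)*G(1, 5 - 1*6))*16 = -4*2*16 = -8*16 = -128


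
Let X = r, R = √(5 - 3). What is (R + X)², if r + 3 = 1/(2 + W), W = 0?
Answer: 33/4 - 5*√2 ≈ 1.1789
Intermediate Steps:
R = √2 ≈ 1.4142
r = -5/2 (r = -3 + 1/(2 + 0) = -3 + 1/2 = -3 + ½ = -5/2 ≈ -2.5000)
X = -5/2 ≈ -2.5000
(R + X)² = (√2 - 5/2)² = (-5/2 + √2)²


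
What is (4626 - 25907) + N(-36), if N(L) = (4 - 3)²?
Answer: -21280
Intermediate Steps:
N(L) = 1 (N(L) = 1² = 1)
(4626 - 25907) + N(-36) = (4626 - 25907) + 1 = -21281 + 1 = -21280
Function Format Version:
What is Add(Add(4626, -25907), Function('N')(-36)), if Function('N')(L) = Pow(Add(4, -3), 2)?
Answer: -21280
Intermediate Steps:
Function('N')(L) = 1 (Function('N')(L) = Pow(1, 2) = 1)
Add(Add(4626, -25907), Function('N')(-36)) = Add(Add(4626, -25907), 1) = Add(-21281, 1) = -21280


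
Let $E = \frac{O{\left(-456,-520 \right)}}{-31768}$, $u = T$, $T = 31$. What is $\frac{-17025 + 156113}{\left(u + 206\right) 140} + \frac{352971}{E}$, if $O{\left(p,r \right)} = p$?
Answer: $\frac{203976681107}{8295} \approx 2.459 \cdot 10^{7}$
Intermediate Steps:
$u = 31$
$E = \frac{3}{209}$ ($E = - \frac{456}{-31768} = \left(-456\right) \left(- \frac{1}{31768}\right) = \frac{3}{209} \approx 0.014354$)
$\frac{-17025 + 156113}{\left(u + 206\right) 140} + \frac{352971}{E} = \frac{-17025 + 156113}{\left(31 + 206\right) 140} + \frac{352971}{\frac{3}{209}} = \frac{139088}{237 \cdot 140} + 352971 \cdot \frac{209}{3} = \frac{139088}{33180} + 24590313 = 139088 \cdot \frac{1}{33180} + 24590313 = \frac{34772}{8295} + 24590313 = \frac{203976681107}{8295}$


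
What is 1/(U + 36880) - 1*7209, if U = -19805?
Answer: -123093674/17075 ≈ -7209.0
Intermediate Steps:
1/(U + 36880) - 1*7209 = 1/(-19805 + 36880) - 1*7209 = 1/17075 - 7209 = -123093674/17075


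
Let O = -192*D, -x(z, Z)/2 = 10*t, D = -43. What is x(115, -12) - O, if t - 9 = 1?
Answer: -8456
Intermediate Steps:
t = 10 (t = 9 + 1 = 10)
x(z, Z) = -200 (x(z, Z) = -20*10 = -2*100 = -200)
O = 8256 (O = -192*(-43) = 8256)
x(115, -12) - O = -200 - 1*8256 = -200 - 8256 = -8456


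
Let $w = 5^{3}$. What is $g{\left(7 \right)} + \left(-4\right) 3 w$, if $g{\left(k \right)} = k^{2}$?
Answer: $-1451$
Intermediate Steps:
$w = 125$
$g{\left(7 \right)} + \left(-4\right) 3 w = 7^{2} + \left(-4\right) 3 \cdot 125 = 49 - 1500 = -1451$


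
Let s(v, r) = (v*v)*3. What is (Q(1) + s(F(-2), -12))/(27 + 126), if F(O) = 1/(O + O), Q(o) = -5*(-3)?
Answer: 27/272 ≈ 0.099265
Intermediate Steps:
Q(o) = 15
F(O) = 1/(2*O)
s(v, r) = 3*v² (s(v, r) = v²*3 = 3*v²)
(Q(1) + s(F(-2), -12))/(27 + 126) = (15 + 3*((½)/(-2))²)/(27 + 126) = (15 + 3*((½)*(-½))²)/153 = (15 + 3*(-¼)²)*(1/153) = (15 + 3*(1/16))*(1/153) = (15 + 3/16)*(1/153) = (243/16)*(1/153) = 27/272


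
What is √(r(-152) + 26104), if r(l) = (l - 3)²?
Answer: √50129 ≈ 223.90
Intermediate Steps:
r(l) = (-3 + l)²
√(r(-152) + 26104) = √((-3 - 152)² + 26104) = √((-155)² + 26104) = √(24025 + 26104) = √50129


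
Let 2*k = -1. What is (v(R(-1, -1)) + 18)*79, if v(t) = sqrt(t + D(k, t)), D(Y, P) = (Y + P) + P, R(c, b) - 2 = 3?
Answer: 1422 + 79*sqrt(58)/2 ≈ 1722.8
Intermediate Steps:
k = -1/2 (k = (1/2)*(-1) = -1/2 ≈ -0.50000)
R(c, b) = 5 (R(c, b) = 2 + 3 = 5)
D(Y, P) = Y + 2*P (D(Y, P) = (P + Y) + P = Y + 2*P)
v(t) = sqrt(-1/2 + 3*t) (v(t) = sqrt(t + (-1/2 + 2*t)) = sqrt(-1/2 + 3*t))
(v(R(-1, -1)) + 18)*79 = (sqrt(-2 + 12*5)/2 + 18)*79 = (sqrt(-2 + 60)/2 + 18)*79 = (sqrt(58)/2 + 18)*79 = (18 + sqrt(58)/2)*79 = 1422 + 79*sqrt(58)/2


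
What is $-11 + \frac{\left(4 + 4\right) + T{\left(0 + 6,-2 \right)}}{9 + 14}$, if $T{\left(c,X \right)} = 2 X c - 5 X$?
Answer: $- \frac{259}{23} \approx -11.261$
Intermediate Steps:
$T{\left(c,X \right)} = - 5 X + 2 X c$ ($T{\left(c,X \right)} = 2 X c - 5 X = - 5 X + 2 X c$)
$-11 + \frac{\left(4 + 4\right) + T{\left(0 + 6,-2 \right)}}{9 + 14} = -11 + \frac{\left(4 + 4\right) - 2 \left(-5 + 2 \left(0 + 6\right)\right)}{9 + 14} = -11 + \frac{8 - 2 \left(-5 + 2 \cdot 6\right)}{23} = -11 + \frac{8 - 2 \left(-5 + 12\right)}{23} = -11 + \frac{8 - 14}{23} = -11 + \frac{1}{23} \left(-6\right) = -11 - \frac{6}{23} = - \frac{259}{23}$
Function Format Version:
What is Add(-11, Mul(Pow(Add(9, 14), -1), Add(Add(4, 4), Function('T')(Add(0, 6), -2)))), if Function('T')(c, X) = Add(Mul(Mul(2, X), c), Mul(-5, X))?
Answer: Rational(-259, 23) ≈ -11.261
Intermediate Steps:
Function('T')(c, X) = Add(Mul(-5, X), Mul(2, X, c)) (Function('T')(c, X) = Add(Mul(2, X, c), Mul(-5, X)) = Add(Mul(-5, X), Mul(2, X, c)))
Add(-11, Mul(Pow(Add(9, 14), -1), Add(Add(4, 4), Function('T')(Add(0, 6), -2)))) = Add(-11, Mul(Pow(Add(9, 14), -1), Add(Add(4, 4), Mul(-2, Add(-5, Mul(2, Add(0, 6))))))) = Add(-11, Mul(Pow(23, -1), Add(8, Mul(-2, Add(-5, Mul(2, 6)))))) = Add(-11, Mul(Rational(1, 23), Add(8, Mul(-2, Add(-5, 12))))) = Add(-11, Mul(Rational(1, 23), Add(8, Mul(-2, 7)))) = Add(-11, Mul(Rational(1, 23), Add(8, -14))) = Add(-11, Mul(Rational(1, 23), -6)) = Add(-11, Rational(-6, 23)) = Rational(-259, 23)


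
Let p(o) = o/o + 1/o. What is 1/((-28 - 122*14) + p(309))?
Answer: -309/536114 ≈ -0.00057637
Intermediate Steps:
p(o) = 1 + 1/o
1/((-28 - 122*14) + p(309)) = 1/((-28 - 122*14) + (1 + 309)/309) = 1/((-28 - 1708) + (1/309)*310) = 1/(-1736 + 310/309) = 1/(-536114/309) = -309/536114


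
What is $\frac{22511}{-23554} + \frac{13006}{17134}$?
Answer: $- \frac{39680075}{201787118} \approx -0.19664$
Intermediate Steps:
$\frac{22511}{-23554} + \frac{13006}{17134} = 22511 \left(- \frac{1}{23554}\right) + 13006 \cdot \frac{1}{17134} = - \frac{22511}{23554} + \frac{6503}{8567} = - \frac{39680075}{201787118}$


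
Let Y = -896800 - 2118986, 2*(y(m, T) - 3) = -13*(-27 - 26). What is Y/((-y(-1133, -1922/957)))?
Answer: 6031572/695 ≈ 8678.5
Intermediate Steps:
y(m, T) = 695/2 (y(m, T) = 3 + (-13*(-27 - 26))/2 = 3 + (-13*(-53))/2 = 3 + (½)*689 = 3 + 689/2 = 695/2)
Y = -3015786
Y/((-y(-1133, -1922/957))) = -3015786/((-1*695/2)) = -3015786/(-695/2) = -3015786*(-2/695) = 6031572/695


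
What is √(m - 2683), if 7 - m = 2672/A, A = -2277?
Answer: 2*I*√385229185/759 ≈ 51.719*I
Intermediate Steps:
m = 18611/2277 (m = 7 - 2672/(-2277) = 7 - 2672*(-1)/2277 = 7 - 1*(-2672/2277) = 7 + 2672/2277 = 18611/2277 ≈ 8.1735)
√(m - 2683) = √(18611/2277 - 2683) = √(-6090580/2277) = 2*I*√385229185/759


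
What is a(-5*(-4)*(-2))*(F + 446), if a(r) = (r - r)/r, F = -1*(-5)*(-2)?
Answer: 0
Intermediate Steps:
F = -10 (F = 5*(-2) = -10)
a(r) = 0 (a(r) = 0/r = 0)
a(-5*(-4)*(-2))*(F + 446) = 0*(-10 + 446) = 0*436 = 0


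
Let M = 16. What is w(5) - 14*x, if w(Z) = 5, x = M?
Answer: -219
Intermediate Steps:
x = 16
w(5) - 14*x = 5 - 14*16 = 5 - 224 = -219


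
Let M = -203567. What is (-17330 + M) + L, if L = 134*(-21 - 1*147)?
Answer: -243409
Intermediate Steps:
L = -22512 (L = 134*(-21 - 147) = 134*(-168) = -22512)
(-17330 + M) + L = (-17330 - 203567) - 22512 = -220897 - 22512 = -243409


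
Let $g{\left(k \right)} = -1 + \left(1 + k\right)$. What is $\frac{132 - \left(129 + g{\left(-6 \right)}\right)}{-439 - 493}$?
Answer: $- \frac{9}{932} \approx -0.0096567$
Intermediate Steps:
$g{\left(k \right)} = k$
$\frac{132 - \left(129 + g{\left(-6 \right)}\right)}{-439 - 493} = \frac{132 - 123}{-439 - 493} = \frac{132 + \left(-129 + 6\right)}{-932} = \left(132 - 123\right) \left(- \frac{1}{932}\right) = 9 \left(- \frac{1}{932}\right) = - \frac{9}{932}$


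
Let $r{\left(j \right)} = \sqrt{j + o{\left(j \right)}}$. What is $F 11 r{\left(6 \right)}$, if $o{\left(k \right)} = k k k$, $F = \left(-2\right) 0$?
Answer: $0$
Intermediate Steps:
$F = 0$
$o{\left(k \right)} = k^{3}$ ($o{\left(k \right)} = k^{2} k = k^{3}$)
$r{\left(j \right)} = \sqrt{j + j^{3}}$
$F 11 r{\left(6 \right)} = 0 \cdot 11 \sqrt{6 + 6^{3}} = 0 \cdot 11 \sqrt{6 + 216} = 0 \cdot 11 \sqrt{222} = 0$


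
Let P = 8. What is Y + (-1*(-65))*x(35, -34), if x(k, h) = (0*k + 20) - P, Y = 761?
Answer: 1541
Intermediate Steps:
x(k, h) = 12 (x(k, h) = (0*k + 20) - 1*8 = (0 + 20) - 8 = 20 - 8 = 12)
Y + (-1*(-65))*x(35, -34) = 761 - 1*(-65)*12 = 761 + 65*12 = 761 + 780 = 1541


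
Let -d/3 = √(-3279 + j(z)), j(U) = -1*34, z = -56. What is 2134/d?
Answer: 2134*I*√3313/9939 ≈ 12.358*I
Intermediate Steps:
j(U) = -34
d = -3*I*√3313 (d = -3*√(-3279 - 34) = -3*I*√3313 ≈ -172.68*I)
2134/d = 2134/((-3*I*√3313)) = 2134*(I*√3313/9939) = 2134*I*√3313/9939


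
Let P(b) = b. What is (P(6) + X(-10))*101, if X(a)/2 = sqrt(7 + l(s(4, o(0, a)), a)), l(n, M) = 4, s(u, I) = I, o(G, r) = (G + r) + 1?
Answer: 606 + 202*sqrt(11) ≈ 1276.0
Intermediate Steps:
o(G, r) = 1 + G + r
X(a) = 2*sqrt(11) (X(a) = 2*sqrt(7 + 4) = 2*sqrt(11))
(P(6) + X(-10))*101 = (6 + 2*sqrt(11))*101 = 606 + 202*sqrt(11)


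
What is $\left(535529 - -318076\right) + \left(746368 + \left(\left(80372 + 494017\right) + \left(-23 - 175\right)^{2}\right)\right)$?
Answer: $2213566$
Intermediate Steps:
$\left(535529 - -318076\right) + \left(746368 + \left(\left(80372 + 494017\right) + \left(-23 - 175\right)^{2}\right)\right) = \left(535529 + 318076\right) + \left(746368 + \left(574389 + \left(-198\right)^{2}\right)\right) = 853605 + \left(746368 + \left(574389 + 39204\right)\right) = 853605 + \left(746368 + 613593\right) = 853605 + 1359961 = 2213566$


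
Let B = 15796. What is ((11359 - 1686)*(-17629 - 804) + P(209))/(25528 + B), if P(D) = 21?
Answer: -44575597/10331 ≈ -4314.7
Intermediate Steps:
((11359 - 1686)*(-17629 - 804) + P(209))/(25528 + B) = ((11359 - 1686)*(-17629 - 804) + 21)/(25528 + 15796) = (9673*(-18433) + 21)/41324 = (-178302409 + 21)*(1/41324) = -178302388*1/41324 = -44575597/10331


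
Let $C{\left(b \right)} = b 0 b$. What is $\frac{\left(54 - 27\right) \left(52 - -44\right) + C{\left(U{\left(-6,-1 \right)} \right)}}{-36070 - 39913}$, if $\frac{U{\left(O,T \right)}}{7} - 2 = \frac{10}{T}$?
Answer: $- \frac{2592}{75983} \approx -0.034113$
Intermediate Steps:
$U{\left(O,T \right)} = 14 + \frac{70}{T}$ ($U{\left(O,T \right)} = 14 + 7 \frac{10}{T} = 14 + \frac{70}{T}$)
$C{\left(b \right)} = 0$ ($C{\left(b \right)} = 0 b = 0$)
$\frac{\left(54 - 27\right) \left(52 - -44\right) + C{\left(U{\left(-6,-1 \right)} \right)}}{-36070 - 39913} = \frac{\left(54 - 27\right) \left(52 - -44\right) + 0}{-36070 - 39913} = \frac{27 \left(52 + 44\right) + 0}{-75983} = \left(27 \cdot 96 + 0\right) \left(- \frac{1}{75983}\right) = \left(2592 + 0\right) \left(- \frac{1}{75983}\right) = 2592 \left(- \frac{1}{75983}\right) = - \frac{2592}{75983}$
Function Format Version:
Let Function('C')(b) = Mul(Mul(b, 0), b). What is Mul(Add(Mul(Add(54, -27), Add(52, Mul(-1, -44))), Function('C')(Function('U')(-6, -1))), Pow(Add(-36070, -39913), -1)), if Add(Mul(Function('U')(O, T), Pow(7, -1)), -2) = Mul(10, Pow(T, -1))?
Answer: Rational(-2592, 75983) ≈ -0.034113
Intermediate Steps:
Function('U')(O, T) = Add(14, Mul(70, Pow(T, -1))) (Function('U')(O, T) = Add(14, Mul(7, Mul(10, Pow(T, -1)))) = Add(14, Mul(70, Pow(T, -1))))
Function('C')(b) = 0 (Function('C')(b) = Mul(0, b) = 0)
Mul(Add(Mul(Add(54, -27), Add(52, Mul(-1, -44))), Function('C')(Function('U')(-6, -1))), Pow(Add(-36070, -39913), -1)) = Mul(Add(Mul(Add(54, -27), Add(52, Mul(-1, -44))), 0), Pow(Add(-36070, -39913), -1)) = Mul(Add(Mul(27, Add(52, 44)), 0), Pow(-75983, -1)) = Mul(Add(Mul(27, 96), 0), Rational(-1, 75983)) = Mul(Add(2592, 0), Rational(-1, 75983)) = Mul(2592, Rational(-1, 75983)) = Rational(-2592, 75983)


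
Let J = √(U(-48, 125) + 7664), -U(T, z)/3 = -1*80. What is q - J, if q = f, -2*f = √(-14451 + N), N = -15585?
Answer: -4*√494 - I*√7509 ≈ -88.904 - 86.655*I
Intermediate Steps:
U(T, z) = 240 (U(T, z) = -(-3)*80 = -3*(-80) = 240)
f = -I*√7509 (f = -√(-14451 - 15585)/2 = -I*√7509 ≈ -86.655*I)
q = -I*√7509 ≈ -86.655*I
J = 4*√494 (J = √(240 + 7664) = √7904 = 4*√494 ≈ 88.904)
q - J = -I*√7509 - 4*√494 = -4*√494 - I*√7509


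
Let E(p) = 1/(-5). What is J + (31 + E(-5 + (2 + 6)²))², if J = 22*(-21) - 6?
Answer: 12016/25 ≈ 480.64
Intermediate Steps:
J = -468 (J = -462 - 6 = -468)
E(p) = -⅕ (E(p) = 1*(-⅕) = -⅕)
J + (31 + E(-5 + (2 + 6)²))² = -468 + (31 - ⅕)² = -468 + (154/5)² = -468 + 23716/25 = 12016/25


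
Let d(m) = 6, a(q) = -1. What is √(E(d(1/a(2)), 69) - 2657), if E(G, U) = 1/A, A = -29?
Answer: I*√2234566/29 ≈ 51.546*I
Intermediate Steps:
E(G, U) = -1/29 (E(G, U) = 1/(-29) = -1/29)
√(E(d(1/a(2)), 69) - 2657) = √(-1/29 - 2657) = √(-77054/29) = I*√2234566/29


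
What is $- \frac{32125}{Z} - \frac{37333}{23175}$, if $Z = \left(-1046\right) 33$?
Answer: $- \frac{181387873}{266651550} \approx -0.68024$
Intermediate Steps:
$Z = -34518$
$- \frac{32125}{Z} - \frac{37333}{23175} = - \frac{32125}{-34518} - \frac{37333}{23175} = \left(-32125\right) \left(- \frac{1}{34518}\right) - \frac{37333}{23175} = \frac{32125}{34518} - \frac{37333}{23175} = - \frac{181387873}{266651550}$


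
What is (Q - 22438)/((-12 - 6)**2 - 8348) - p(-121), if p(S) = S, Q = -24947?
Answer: 1018289/8024 ≈ 126.91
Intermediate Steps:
(Q - 22438)/((-12 - 6)**2 - 8348) - p(-121) = (-24947 - 22438)/((-12 - 6)**2 - 8348) - 1*(-121) = -47385/((-18)**2 - 8348) + 121 = -47385/(324 - 8348) + 121 = -47385/(-8024) + 121 = -47385*(-1/8024) + 121 = 47385/8024 + 121 = 1018289/8024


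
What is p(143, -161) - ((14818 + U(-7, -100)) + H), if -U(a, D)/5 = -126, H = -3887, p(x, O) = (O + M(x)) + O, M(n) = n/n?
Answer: -11882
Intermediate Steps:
M(n) = 1
p(x, O) = 1 + 2*O (p(x, O) = (O + 1) + O = (1 + O) + O = 1 + 2*O)
U(a, D) = 630 (U(a, D) = -5*(-126) = 630)
p(143, -161) - ((14818 + U(-7, -100)) + H) = (1 + 2*(-161)) - ((14818 + 630) - 3887) = (1 - 322) - (15448 - 3887) = -321 - 1*11561 = -321 - 11561 = -11882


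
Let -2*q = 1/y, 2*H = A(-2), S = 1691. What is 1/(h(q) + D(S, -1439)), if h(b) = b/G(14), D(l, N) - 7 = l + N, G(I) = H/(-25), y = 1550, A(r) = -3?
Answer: 186/48173 ≈ 0.0038611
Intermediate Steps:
H = -3/2 (H = (½)*(-3) = -3/2 ≈ -1.5000)
G(I) = 3/50 (G(I) = -3/2/(-25) = -3/2*(-1/25) = 3/50)
q = -1/3100 (q = -½/1550 = -½*1/1550 = -1/3100 ≈ -0.00032258)
D(l, N) = 7 + N + l (D(l, N) = 7 + (l + N) = 7 + (N + l) = 7 + N + l)
h(b) = 50*b/3 (h(b) = b/(3/50) = b*(50/3) = 50*b/3)
1/(h(q) + D(S, -1439)) = 1/((50/3)*(-1/3100) + (7 - 1439 + 1691)) = 1/(-1/186 + 259) = 1/(48173/186) = 186/48173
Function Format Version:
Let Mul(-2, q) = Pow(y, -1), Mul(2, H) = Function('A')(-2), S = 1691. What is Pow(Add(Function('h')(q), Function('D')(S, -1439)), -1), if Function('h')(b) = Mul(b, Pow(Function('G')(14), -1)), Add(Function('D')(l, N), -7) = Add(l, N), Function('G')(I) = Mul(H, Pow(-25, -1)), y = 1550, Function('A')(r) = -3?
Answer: Rational(186, 48173) ≈ 0.0038611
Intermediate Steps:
H = Rational(-3, 2) (H = Mul(Rational(1, 2), -3) = Rational(-3, 2) ≈ -1.5000)
Function('G')(I) = Rational(3, 50) (Function('G')(I) = Mul(Rational(-3, 2), Pow(-25, -1)) = Mul(Rational(-3, 2), Rational(-1, 25)) = Rational(3, 50))
q = Rational(-1, 3100) (q = Mul(Rational(-1, 2), Pow(1550, -1)) = Mul(Rational(-1, 2), Rational(1, 1550)) = Rational(-1, 3100) ≈ -0.00032258)
Function('D')(l, N) = Add(7, N, l) (Function('D')(l, N) = Add(7, Add(l, N)) = Add(7, Add(N, l)) = Add(7, N, l))
Function('h')(b) = Mul(Rational(50, 3), b) (Function('h')(b) = Mul(b, Pow(Rational(3, 50), -1)) = Mul(b, Rational(50, 3)) = Mul(Rational(50, 3), b))
Pow(Add(Function('h')(q), Function('D')(S, -1439)), -1) = Pow(Add(Mul(Rational(50, 3), Rational(-1, 3100)), Add(7, -1439, 1691)), -1) = Pow(Add(Rational(-1, 186), 259), -1) = Pow(Rational(48173, 186), -1) = Rational(186, 48173)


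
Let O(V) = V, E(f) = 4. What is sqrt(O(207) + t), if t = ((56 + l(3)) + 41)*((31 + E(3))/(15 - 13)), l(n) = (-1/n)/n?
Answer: sqrt(17123)/3 ≈ 43.618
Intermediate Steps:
l(n) = -1/n**2
t = 15260/9 (t = ((56 - 1/3**2) + 41)*((31 + 4)/(15 - 13)) = ((56 - 1*1/9) + 41)*(35/2) = ((56 - 1/9) + 41)*(35*(1/2)) = (503/9 + 41)*(35/2) = (872/9)*(35/2) = 15260/9 ≈ 1695.6)
sqrt(O(207) + t) = sqrt(207 + 15260/9) = sqrt(17123/9) = sqrt(17123)/3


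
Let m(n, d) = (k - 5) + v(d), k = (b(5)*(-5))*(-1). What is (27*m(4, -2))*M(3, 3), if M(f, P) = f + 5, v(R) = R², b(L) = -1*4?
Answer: -4536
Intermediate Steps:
b(L) = -4
k = -20 (k = -4*(-5)*(-1) = 20*(-1) = -20)
M(f, P) = 5 + f
m(n, d) = -25 + d² (m(n, d) = (-20 - 5) + d² = -25 + d²)
(27*m(4, -2))*M(3, 3) = (27*(-25 + (-2)²))*(5 + 3) = (27*(-25 + 4))*8 = (27*(-21))*8 = -567*8 = -4536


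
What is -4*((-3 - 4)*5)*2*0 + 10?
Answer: 10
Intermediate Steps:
-4*((-3 - 4)*5)*2*0 + 10 = -4*-7*5*2*0 + 10 = -4*(-35*2)*0 + 10 = -(-280)*0 + 10 = -4*0 + 10 = 0 + 10 = 10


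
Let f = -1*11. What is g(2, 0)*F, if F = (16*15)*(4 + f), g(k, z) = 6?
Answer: -10080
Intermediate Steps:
f = -11
F = -1680 (F = (16*15)*(4 - 11) = 240*(-7) = -1680)
g(2, 0)*F = 6*(-1680) = -10080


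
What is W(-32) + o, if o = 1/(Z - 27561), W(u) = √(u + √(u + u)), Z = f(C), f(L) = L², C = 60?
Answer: -1/23961 + 2*√(-8 + 2*I) ≈ 0.70169 + 5.7002*I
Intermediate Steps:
Z = 3600 (Z = 60² = 3600)
W(u) = √(u + √2*√u) (W(u) = √(u + √(2*u)) = √(u + √2*√u))
o = -1/23961 (o = 1/(3600 - 27561) = 1/(-23961) = -1/23961 ≈ -4.1734e-5)
W(-32) + o = √(-32 + √2*√(-32)) - 1/23961 = √(-32 + √2*(4*I*√2)) - 1/23961 = √(-32 + 8*I) - 1/23961 = -1/23961 + √(-32 + 8*I)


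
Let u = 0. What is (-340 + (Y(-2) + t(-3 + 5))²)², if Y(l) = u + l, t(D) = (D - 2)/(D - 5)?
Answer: 112896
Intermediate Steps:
t(D) = (-2 + D)/(-5 + D)
Y(l) = l (Y(l) = 0 + l = l)
(-340 + (Y(-2) + t(-3 + 5))²)² = (-340 + (-2 + (-2 + (-3 + 5))/(-5 + (-3 + 5)))²)² = (-340 + (-2 + (-2 + 2)/(-5 + 2))²)² = (-340 + (-2 + 0/(-3))²)² = (-340 + (-2 - ⅓*0)²)² = (-340 + (-2 + 0)²)² = (-340 + (-2)²)² = (-340 + 4)² = (-336)² = 112896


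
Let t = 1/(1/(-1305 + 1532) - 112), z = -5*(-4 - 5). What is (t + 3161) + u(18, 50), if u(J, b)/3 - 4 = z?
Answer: 84099057/25423 ≈ 3308.0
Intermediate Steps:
z = 45 (z = -5*(-9) = 45)
u(J, b) = 147 (u(J, b) = 12 + 3*45 = 12 + 135 = 147)
t = -227/25423 (t = 1/(1/227 - 112) = 1/(-25423/227) = -227/25423 ≈ -0.0089289)
(t + 3161) + u(18, 50) = (-227/25423 + 3161) + 147 = 80361876/25423 + 147 = 84099057/25423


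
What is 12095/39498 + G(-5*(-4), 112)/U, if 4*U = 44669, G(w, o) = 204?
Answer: 572501923/1764336162 ≈ 0.32449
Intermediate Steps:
U = 44669/4 (U = (¼)*44669 = 44669/4 ≈ 11167.)
12095/39498 + G(-5*(-4), 112)/U = 12095/39498 + 204/(44669/4) = 12095*(1/39498) + 204*(4/44669) = 12095/39498 + 816/44669 = 572501923/1764336162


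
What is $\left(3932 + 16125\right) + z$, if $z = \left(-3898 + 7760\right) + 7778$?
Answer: $31697$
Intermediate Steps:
$z = 11640$ ($z = 3862 + 7778 = 11640$)
$\left(3932 + 16125\right) + z = \left(3932 + 16125\right) + 11640 = 20057 + 11640 = 31697$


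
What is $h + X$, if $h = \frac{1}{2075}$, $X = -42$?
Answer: $- \frac{87149}{2075} \approx -42.0$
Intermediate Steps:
$h = \frac{1}{2075} \approx 0.00048193$
$h + X = \frac{1}{2075} - 42 = - \frac{87149}{2075}$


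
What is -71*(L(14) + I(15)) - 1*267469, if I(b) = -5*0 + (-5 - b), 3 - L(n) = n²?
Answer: -252346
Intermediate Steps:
L(n) = 3 - n²
I(b) = -5 - b (I(b) = 0 + (-5 - b) = -5 - b)
-71*(L(14) + I(15)) - 1*267469 = -71*((3 - 1*14²) + (-5 - 1*15)) - 1*267469 = -71*((3 - 1*196) + (-5 - 15)) - 267469 = -71*((3 - 196) - 20) - 267469 = -71*(-193 - 20) - 267469 = -71*(-213) - 267469 = 15123 - 267469 = -252346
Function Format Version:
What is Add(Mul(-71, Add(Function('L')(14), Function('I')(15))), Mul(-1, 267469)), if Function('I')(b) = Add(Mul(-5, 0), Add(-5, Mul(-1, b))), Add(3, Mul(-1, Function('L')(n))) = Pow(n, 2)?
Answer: -252346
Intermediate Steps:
Function('L')(n) = Add(3, Mul(-1, Pow(n, 2)))
Function('I')(b) = Add(-5, Mul(-1, b)) (Function('I')(b) = Add(0, Add(-5, Mul(-1, b))) = Add(-5, Mul(-1, b)))
Add(Mul(-71, Add(Function('L')(14), Function('I')(15))), Mul(-1, 267469)) = Add(Mul(-71, Add(Add(3, Mul(-1, Pow(14, 2))), Add(-5, Mul(-1, 15)))), Mul(-1, 267469)) = Add(Mul(-71, Add(Add(3, Mul(-1, 196)), Add(-5, -15))), -267469) = Add(Mul(-71, Add(Add(3, -196), -20)), -267469) = Add(Mul(-71, Add(-193, -20)), -267469) = Add(Mul(-71, -213), -267469) = Add(15123, -267469) = -252346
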